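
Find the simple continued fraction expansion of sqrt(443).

[21; (21, 42)]

Write x_i = (sqrt(443) + m_i)/d_i with (m_0, d_0) = (0, 1). a_0 = floor(sqrt(443)) = 21, since 21^2 = 441 <= 443 < 484 = 22^2.
Iterate m_{i+1} = d_i*a_i - m_i, d_{i+1} = (443 - m_{i+1}^2)/d_i, a_{i+1} = floor((a_0 + m_{i+1})/d_{i+1}):
  m_1 = 1*21 - 0 = 21, d_1 = (443 - 21^2)/1 = 2/1 = 2, a_1 = floor((21 + 21)/2) = 21.
  m_2 = 2*21 - 21 = 21, d_2 = (443 - 21^2)/2 = 2/2 = 1, a_2 = floor((21 + 21)/1) = 42.
  m_3 = 1*42 - 21 = 21, d_3 = (443 - 21^2)/1 = 2/1 = 2: (m_3, d_3) = (m_1, d_1) = (21, 2), so from here the quotients repeat a_1, a_2; the period length is 2.
Hence the expansion of sqrt(443) is a_0 = 21 followed by the repeating block 21, 42 (period 2).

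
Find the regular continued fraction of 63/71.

Run the Euclidean algorithm on 63 and 71; the successive quotients are the partial quotients a_0, a_1, ... (each step inverts the fractional part left over by the previous one):
  63 = 0*71 + 63, so a_0 = 0.
  71 = 1*63 + 8, so a_1 = 1.
  63 = 7*8 + 7, so a_2 = 7.
  8 = 1*7 + 1, so a_3 = 1.
  7 = 7*1 + 0, so a_4 = 7.
The remainder reaches 0 after 5 divisions, so the expansion has 5 partial quotients, read off in order.

[0; 1, 7, 1, 7]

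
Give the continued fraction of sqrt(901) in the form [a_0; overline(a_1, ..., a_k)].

[30; overline(60)]

Write x_i = (sqrt(901) + m_i)/d_i with (m_0, d_0) = (0, 1). a_0 = floor(sqrt(901)) = 30, since 30^2 = 900 <= 901 < 961 = 31^2.
Iterate m_{i+1} = d_i*a_i - m_i, d_{i+1} = (901 - m_{i+1}^2)/d_i, a_{i+1} = floor((a_0 + m_{i+1})/d_{i+1}):
  m_1 = 1*30 - 0 = 30, d_1 = (901 - 30^2)/1 = 1/1 = 1, a_1 = floor((30 + 30)/1) = 60.
  m_2 = 1*60 - 30 = 30, d_2 = (901 - 30^2)/1 = 1/1 = 1: (m_2, d_2) = (m_1, d_1) = (30, 1), so from here the quotient a_1 repeats; the period length is 1.
Hence the expansion of sqrt(901) is a_0 = 30 followed by the repeating block 60 (period 1).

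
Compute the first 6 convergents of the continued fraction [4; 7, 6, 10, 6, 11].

Using the convergent recurrence p_i = a_i*p_{i-1} + p_{i-2}, q_i = a_i*q_{i-1} + q_{i-2} with p_{-2}=0, p_{-1}=1, q_{-2}=1, q_{-1}=0:
  i=0: a_0=4, p_0 = 4*1 + 0 = 4, q_0 = 4*0 + 1 = 1.
  i=1: a_1=7, p_1 = 7*4 + 1 = 29, q_1 = 7*1 + 0 = 7.
  i=2: a_2=6, p_2 = 6*29 + 4 = 178, q_2 = 6*7 + 1 = 43.
  i=3: a_3=10, p_3 = 10*178 + 29 = 1809, q_3 = 10*43 + 7 = 437.
  i=4: a_4=6, p_4 = 6*1809 + 178 = 11032, q_4 = 6*437 + 43 = 2665.
  i=5: a_5=11, p_5 = 11*11032 + 1809 = 123161, q_5 = 11*2665 + 437 = 29752.

4/1, 29/7, 178/43, 1809/437, 11032/2665, 123161/29752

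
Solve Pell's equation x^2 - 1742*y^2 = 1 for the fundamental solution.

(x, y) = (96747, 2318)

First expand sqrt(1742) as a continued fraction. With x_i = (sqrt(1742) + m_i)/d_i and (m_0, d_0) = (0, 1): a_0 = floor(sqrt(1742)) = 41, since 41^2 = 1681 <= 1742 < 1764 = 42^2.
Iterate m_{i+1} = d_i*a_i - m_i, d_{i+1} = (1742 - m_{i+1}^2)/d_i, a_{i+1} = floor((a_0 + m_{i+1})/d_{i+1}):
  m_1 = 1*41 - 0 = 41, d_1 = (1742 - 41^2)/1 = 61/1 = 61, a_1 = floor((41 + 41)/61) = 1.
  m_2 = 61*1 - 41 = 20, d_2 = (1742 - 20^2)/61 = 1342/61 = 22, a_2 = floor((41 + 20)/22) = 2.
  m_3 = 22*2 - 20 = 24, d_3 = (1742 - 24^2)/22 = 1166/22 = 53, a_3 = floor((41 + 24)/53) = 1.
  m_4 = 53*1 - 24 = 29, d_4 = (1742 - 29^2)/53 = 901/53 = 17, a_4 = floor((41 + 29)/17) = 4.
  m_5 = 17*4 - 29 = 39, d_5 = (1742 - 39^2)/17 = 221/17 = 13, a_5 = floor((41 + 39)/13) = 6.
  m_6 = 13*6 - 39 = 39, d_6 = (1742 - 39^2)/13 = 221/13 = 17, a_6 = floor((41 + 39)/17) = 4.
  m_7 = 17*4 - 39 = 29, d_7 = (1742 - 29^2)/17 = 901/17 = 53, a_7 = floor((41 + 29)/53) = 1.
  m_8 = 53*1 - 29 = 24, d_8 = (1742 - 24^2)/53 = 1166/53 = 22, a_8 = floor((41 + 24)/22) = 2.
  m_9 = 22*2 - 24 = 20, d_9 = (1742 - 20^2)/22 = 1342/22 = 61, a_9 = floor((41 + 20)/61) = 1.
  m_10 = 61*1 - 20 = 41, d_10 = (1742 - 41^2)/61 = 61/61 = 1, a_10 = floor((41 + 41)/1) = 82.
  m_11 = 1*82 - 41 = 41, d_11 = (1742 - 41^2)/1 = 61/1 = 61: (m_11, d_11) = (m_1, d_1) = (41, 61), so from here the quotients repeat a_1, ..., a_10; the period length is 10.
So sqrt(1742) = [41; (1, 2, 1, 4, 6, 4, 1, 2, 1, 82)] with period length k = 10.
k is even, so the fundamental solution of x^2 - 1742y^2 = 1 is (p_{k-1}, q_{k-1}) = (p_9, q_9); compute convergents through index 9.
Convergents (p_i = a_i*p_{i-1} + p_{i-2}, q_i = a_i*q_{i-1} + q_{i-2} with p_{-2}=0, p_{-1}=1, q_{-2}=1, q_{-1}=0):
  i=0: a_0=41, p_0 = 41*1 + 0 = 41, q_0 = 41*0 + 1 = 1.
  i=1: a_1=1, p_1 = 1*41 + 1 = 42, q_1 = 1*1 + 0 = 1.
  i=2: a_2=2, p_2 = 2*42 + 41 = 125, q_2 = 2*1 + 1 = 3.
  i=3: a_3=1, p_3 = 1*125 + 42 = 167, q_3 = 1*3 + 1 = 4.
  i=4: a_4=4, p_4 = 4*167 + 125 = 793, q_4 = 4*4 + 3 = 19.
  i=5: a_5=6, p_5 = 6*793 + 167 = 4925, q_5 = 6*19 + 4 = 118.
  i=6: a_6=4, p_6 = 4*4925 + 793 = 20493, q_6 = 4*118 + 19 = 491.
  i=7: a_7=1, p_7 = 1*20493 + 4925 = 25418, q_7 = 1*491 + 118 = 609.
  i=8: a_8=2, p_8 = 2*25418 + 20493 = 71329, q_8 = 2*609 + 491 = 1709.
  i=9: a_9=1, p_9 = 1*71329 + 25418 = 96747, q_9 = 1*1709 + 609 = 2318.
Check: 96747^2 - 1742*2318^2 = 9359982009 - 9359982008 = 1, so (x, y) = (96747, 2318) solves the equation, and by the theorem it is the least positive solution.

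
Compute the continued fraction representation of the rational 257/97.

[2; 1, 1, 1, 5, 1, 4]

Run the Euclidean algorithm on 257 and 97; the successive quotients are the partial quotients a_0, a_1, ... (each step inverts the fractional part left over by the previous one):
  257 = 2*97 + 63, so a_0 = 2.
  97 = 1*63 + 34, so a_1 = 1.
  63 = 1*34 + 29, so a_2 = 1.
  34 = 1*29 + 5, so a_3 = 1.
  29 = 5*5 + 4, so a_4 = 5.
  5 = 1*4 + 1, so a_5 = 1.
  4 = 4*1 + 0, so a_6 = 4.
The remainder reaches 0 after 7 divisions, so the expansion has 7 partial quotients, read off in order.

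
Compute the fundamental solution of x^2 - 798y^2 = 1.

First expand sqrt(798) as a continued fraction. With x_i = (sqrt(798) + m_i)/d_i and (m_0, d_0) = (0, 1): a_0 = floor(sqrt(798)) = 28, since 28^2 = 784 <= 798 < 841 = 29^2.
Iterate m_{i+1} = d_i*a_i - m_i, d_{i+1} = (798 - m_{i+1}^2)/d_i, a_{i+1} = floor((a_0 + m_{i+1})/d_{i+1}):
  m_1 = 1*28 - 0 = 28, d_1 = (798 - 28^2)/1 = 14/1 = 14, a_1 = floor((28 + 28)/14) = 4.
  m_2 = 14*4 - 28 = 28, d_2 = (798 - 28^2)/14 = 14/14 = 1, a_2 = floor((28 + 28)/1) = 56.
  m_3 = 1*56 - 28 = 28, d_3 = (798 - 28^2)/1 = 14/1 = 14: (m_3, d_3) = (m_1, d_1) = (28, 14), so from here the quotients repeat a_1, a_2; the period length is 2.
So sqrt(798) = [28; (4, 56)] with period length k = 2.
k is even, so the fundamental solution of x^2 - 798y^2 = 1 is (p_{k-1}, q_{k-1}) = (p_1, q_1); compute convergents through index 1.
Convergents (p_i = a_i*p_{i-1} + p_{i-2}, q_i = a_i*q_{i-1} + q_{i-2} with p_{-2}=0, p_{-1}=1, q_{-2}=1, q_{-1}=0):
  i=0: a_0=28, p_0 = 28*1 + 0 = 28, q_0 = 28*0 + 1 = 1.
  i=1: a_1=4, p_1 = 4*28 + 1 = 113, q_1 = 4*1 + 0 = 4.
Check: 113^2 - 798*4^2 = 12769 - 12768 = 1, so (x, y) = (113, 4) solves the equation, and by the theorem it is the least positive solution.

(x, y) = (113, 4)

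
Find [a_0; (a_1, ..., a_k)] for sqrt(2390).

Write x_i = (sqrt(2390) + m_i)/d_i with (m_0, d_0) = (0, 1). a_0 = floor(sqrt(2390)) = 48, since 48^2 = 2304 <= 2390 < 2401 = 49^2.
Iterate m_{i+1} = d_i*a_i - m_i, d_{i+1} = (2390 - m_{i+1}^2)/d_i, a_{i+1} = floor((a_0 + m_{i+1})/d_{i+1}):
  m_1 = 1*48 - 0 = 48, d_1 = (2390 - 48^2)/1 = 86/1 = 86, a_1 = floor((48 + 48)/86) = 1.
  m_2 = 86*1 - 48 = 38, d_2 = (2390 - 38^2)/86 = 946/86 = 11, a_2 = floor((48 + 38)/11) = 7.
  m_3 = 11*7 - 38 = 39, d_3 = (2390 - 39^2)/11 = 869/11 = 79, a_3 = floor((48 + 39)/79) = 1.
  m_4 = 79*1 - 39 = 40, d_4 = (2390 - 40^2)/79 = 790/79 = 10, a_4 = floor((48 + 40)/10) = 8.
  m_5 = 10*8 - 40 = 40, d_5 = (2390 - 40^2)/10 = 790/10 = 79, a_5 = floor((48 + 40)/79) = 1.
  m_6 = 79*1 - 40 = 39, d_6 = (2390 - 39^2)/79 = 869/79 = 11, a_6 = floor((48 + 39)/11) = 7.
  m_7 = 11*7 - 39 = 38, d_7 = (2390 - 38^2)/11 = 946/11 = 86, a_7 = floor((48 + 38)/86) = 1.
  m_8 = 86*1 - 38 = 48, d_8 = (2390 - 48^2)/86 = 86/86 = 1, a_8 = floor((48 + 48)/1) = 96.
  m_9 = 1*96 - 48 = 48, d_9 = (2390 - 48^2)/1 = 86/1 = 86: (m_9, d_9) = (m_1, d_1) = (48, 86), so from here the quotients repeat a_1, ..., a_8; the period length is 8.
Hence the expansion of sqrt(2390) is a_0 = 48 followed by the repeating block 1, 7, 1, 8, 1, 7, 1, 96 (period 8).

[48; (1, 7, 1, 8, 1, 7, 1, 96)]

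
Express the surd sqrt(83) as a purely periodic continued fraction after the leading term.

[9; (9, 18)]

Write x_i = (sqrt(83) + m_i)/d_i with (m_0, d_0) = (0, 1). a_0 = floor(sqrt(83)) = 9, since 9^2 = 81 <= 83 < 100 = 10^2.
Iterate m_{i+1} = d_i*a_i - m_i, d_{i+1} = (83 - m_{i+1}^2)/d_i, a_{i+1} = floor((a_0 + m_{i+1})/d_{i+1}):
  m_1 = 1*9 - 0 = 9, d_1 = (83 - 9^2)/1 = 2/1 = 2, a_1 = floor((9 + 9)/2) = 9.
  m_2 = 2*9 - 9 = 9, d_2 = (83 - 9^2)/2 = 2/2 = 1, a_2 = floor((9 + 9)/1) = 18.
  m_3 = 1*18 - 9 = 9, d_3 = (83 - 9^2)/1 = 2/1 = 2: (m_3, d_3) = (m_1, d_1) = (9, 2), so from here the quotients repeat a_1, a_2; the period length is 2.
Hence the expansion of sqrt(83) is a_0 = 9 followed by the repeating block 9, 18 (period 2).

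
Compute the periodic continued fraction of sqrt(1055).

Write x_i = (sqrt(1055) + m_i)/d_i with (m_0, d_0) = (0, 1). a_0 = floor(sqrt(1055)) = 32, since 32^2 = 1024 <= 1055 < 1089 = 33^2.
Iterate m_{i+1} = d_i*a_i - m_i, d_{i+1} = (1055 - m_{i+1}^2)/d_i, a_{i+1} = floor((a_0 + m_{i+1})/d_{i+1}):
  m_1 = 1*32 - 0 = 32, d_1 = (1055 - 32^2)/1 = 31/1 = 31, a_1 = floor((32 + 32)/31) = 2.
  m_2 = 31*2 - 32 = 30, d_2 = (1055 - 30^2)/31 = 155/31 = 5, a_2 = floor((32 + 30)/5) = 12.
  m_3 = 5*12 - 30 = 30, d_3 = (1055 - 30^2)/5 = 155/5 = 31, a_3 = floor((32 + 30)/31) = 2.
  m_4 = 31*2 - 30 = 32, d_4 = (1055 - 32^2)/31 = 31/31 = 1, a_4 = floor((32 + 32)/1) = 64.
  m_5 = 1*64 - 32 = 32, d_5 = (1055 - 32^2)/1 = 31/1 = 31: (m_5, d_5) = (m_1, d_1) = (32, 31), so from here the quotients repeat a_1, ..., a_4; the period length is 4.
Hence the expansion of sqrt(1055) is a_0 = 32 followed by the repeating block 2, 12, 2, 64 (period 4).

[32; (2, 12, 2, 64)]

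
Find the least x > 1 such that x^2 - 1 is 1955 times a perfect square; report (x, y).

(x, y) = (2874, 65)

First expand sqrt(1955) as a continued fraction. With x_i = (sqrt(1955) + m_i)/d_i and (m_0, d_0) = (0, 1): a_0 = floor(sqrt(1955)) = 44, since 44^2 = 1936 <= 1955 < 2025 = 45^2.
Iterate m_{i+1} = d_i*a_i - m_i, d_{i+1} = (1955 - m_{i+1}^2)/d_i, a_{i+1} = floor((a_0 + m_{i+1})/d_{i+1}):
  m_1 = 1*44 - 0 = 44, d_1 = (1955 - 44^2)/1 = 19/1 = 19, a_1 = floor((44 + 44)/19) = 4.
  m_2 = 19*4 - 44 = 32, d_2 = (1955 - 32^2)/19 = 931/19 = 49, a_2 = floor((44 + 32)/49) = 1.
  m_3 = 49*1 - 32 = 17, d_3 = (1955 - 17^2)/49 = 1666/49 = 34, a_3 = floor((44 + 17)/34) = 1.
  m_4 = 34*1 - 17 = 17, d_4 = (1955 - 17^2)/34 = 1666/34 = 49, a_4 = floor((44 + 17)/49) = 1.
  m_5 = 49*1 - 17 = 32, d_5 = (1955 - 32^2)/49 = 931/49 = 19, a_5 = floor((44 + 32)/19) = 4.
  m_6 = 19*4 - 32 = 44, d_6 = (1955 - 44^2)/19 = 19/19 = 1, a_6 = floor((44 + 44)/1) = 88.
  m_7 = 1*88 - 44 = 44, d_7 = (1955 - 44^2)/1 = 19/1 = 19: (m_7, d_7) = (m_1, d_1) = (44, 19), so from here the quotients repeat a_1, ..., a_6; the period length is 6.
So sqrt(1955) = [44; (4, 1, 1, 1, 4, 88)] with period length k = 6.
k is even, so the fundamental solution of x^2 - 1955y^2 = 1 is (p_{k-1}, q_{k-1}) = (p_5, q_5); compute convergents through index 5.
Convergents (p_i = a_i*p_{i-1} + p_{i-2}, q_i = a_i*q_{i-1} + q_{i-2} with p_{-2}=0, p_{-1}=1, q_{-2}=1, q_{-1}=0):
  i=0: a_0=44, p_0 = 44*1 + 0 = 44, q_0 = 44*0 + 1 = 1.
  i=1: a_1=4, p_1 = 4*44 + 1 = 177, q_1 = 4*1 + 0 = 4.
  i=2: a_2=1, p_2 = 1*177 + 44 = 221, q_2 = 1*4 + 1 = 5.
  i=3: a_3=1, p_3 = 1*221 + 177 = 398, q_3 = 1*5 + 4 = 9.
  i=4: a_4=1, p_4 = 1*398 + 221 = 619, q_4 = 1*9 + 5 = 14.
  i=5: a_5=4, p_5 = 4*619 + 398 = 2874, q_5 = 4*14 + 9 = 65.
Check: 2874^2 - 1955*65^2 = 8259876 - 8259875 = 1, so (x, y) = (2874, 65) solves the equation, and by the theorem it is the least positive solution.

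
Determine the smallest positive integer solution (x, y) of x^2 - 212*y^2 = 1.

First expand sqrt(212) as a continued fraction. With x_i = (sqrt(212) + m_i)/d_i and (m_0, d_0) = (0, 1): a_0 = floor(sqrt(212)) = 14, since 14^2 = 196 <= 212 < 225 = 15^2.
Iterate m_{i+1} = d_i*a_i - m_i, d_{i+1} = (212 - m_{i+1}^2)/d_i, a_{i+1} = floor((a_0 + m_{i+1})/d_{i+1}):
  m_1 = 1*14 - 0 = 14, d_1 = (212 - 14^2)/1 = 16/1 = 16, a_1 = floor((14 + 14)/16) = 1.
  m_2 = 16*1 - 14 = 2, d_2 = (212 - 2^2)/16 = 208/16 = 13, a_2 = floor((14 + 2)/13) = 1.
  m_3 = 13*1 - 2 = 11, d_3 = (212 - 11^2)/13 = 91/13 = 7, a_3 = floor((14 + 11)/7) = 3.
  m_4 = 7*3 - 11 = 10, d_4 = (212 - 10^2)/7 = 112/7 = 16, a_4 = floor((14 + 10)/16) = 1.
  m_5 = 16*1 - 10 = 6, d_5 = (212 - 6^2)/16 = 176/16 = 11, a_5 = floor((14 + 6)/11) = 1.
  m_6 = 11*1 - 6 = 5, d_6 = (212 - 5^2)/11 = 187/11 = 17, a_6 = floor((14 + 5)/17) = 1.
  m_7 = 17*1 - 5 = 12, d_7 = (212 - 12^2)/17 = 68/17 = 4, a_7 = floor((14 + 12)/4) = 6.
  m_8 = 4*6 - 12 = 12, d_8 = (212 - 12^2)/4 = 68/4 = 17, a_8 = floor((14 + 12)/17) = 1.
  m_9 = 17*1 - 12 = 5, d_9 = (212 - 5^2)/17 = 187/17 = 11, a_9 = floor((14 + 5)/11) = 1.
  m_10 = 11*1 - 5 = 6, d_10 = (212 - 6^2)/11 = 176/11 = 16, a_10 = floor((14 + 6)/16) = 1.
  m_11 = 16*1 - 6 = 10, d_11 = (212 - 10^2)/16 = 112/16 = 7, a_11 = floor((14 + 10)/7) = 3.
  m_12 = 7*3 - 10 = 11, d_12 = (212 - 11^2)/7 = 91/7 = 13, a_12 = floor((14 + 11)/13) = 1.
  m_13 = 13*1 - 11 = 2, d_13 = (212 - 2^2)/13 = 208/13 = 16, a_13 = floor((14 + 2)/16) = 1.
  m_14 = 16*1 - 2 = 14, d_14 = (212 - 14^2)/16 = 16/16 = 1, a_14 = floor((14 + 14)/1) = 28.
  m_15 = 1*28 - 14 = 14, d_15 = (212 - 14^2)/1 = 16/1 = 16: (m_15, d_15) = (m_1, d_1) = (14, 16), so from here the quotients repeat a_1, ..., a_14; the period length is 14.
So sqrt(212) = [14; (1, 1, 3, 1, 1, 1, 6, 1, 1, 1, 3, 1, 1, 28)] with period length k = 14.
k is even, so the fundamental solution of x^2 - 212y^2 = 1 is (p_{k-1}, q_{k-1}) = (p_13, q_13); compute convergents through index 13.
Convergents (p_i = a_i*p_{i-1} + p_{i-2}, q_i = a_i*q_{i-1} + q_{i-2} with p_{-2}=0, p_{-1}=1, q_{-2}=1, q_{-1}=0):
  i=0: a_0=14, p_0 = 14*1 + 0 = 14, q_0 = 14*0 + 1 = 1.
  i=1: a_1=1, p_1 = 1*14 + 1 = 15, q_1 = 1*1 + 0 = 1.
  i=2: a_2=1, p_2 = 1*15 + 14 = 29, q_2 = 1*1 + 1 = 2.
  i=3: a_3=3, p_3 = 3*29 + 15 = 102, q_3 = 3*2 + 1 = 7.
  i=4: a_4=1, p_4 = 1*102 + 29 = 131, q_4 = 1*7 + 2 = 9.
  i=5: a_5=1, p_5 = 1*131 + 102 = 233, q_5 = 1*9 + 7 = 16.
  i=6: a_6=1, p_6 = 1*233 + 131 = 364, q_6 = 1*16 + 9 = 25.
  i=7: a_7=6, p_7 = 6*364 + 233 = 2417, q_7 = 6*25 + 16 = 166.
  i=8: a_8=1, p_8 = 1*2417 + 364 = 2781, q_8 = 1*166 + 25 = 191.
  i=9: a_9=1, p_9 = 1*2781 + 2417 = 5198, q_9 = 1*191 + 166 = 357.
  i=10: a_10=1, p_10 = 1*5198 + 2781 = 7979, q_10 = 1*357 + 191 = 548.
  i=11: a_11=3, p_11 = 3*7979 + 5198 = 29135, q_11 = 3*548 + 357 = 2001.
  i=12: a_12=1, p_12 = 1*29135 + 7979 = 37114, q_12 = 1*2001 + 548 = 2549.
  i=13: a_13=1, p_13 = 1*37114 + 29135 = 66249, q_13 = 1*2549 + 2001 = 4550.
Check: 66249^2 - 212*4550^2 = 4388930001 - 4388930000 = 1, so (x, y) = (66249, 4550) solves the equation, and by the theorem it is the least positive solution.

(x, y) = (66249, 4550)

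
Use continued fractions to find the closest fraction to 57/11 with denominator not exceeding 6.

31/6

Expand x = 57/11 as a continued fraction with the Euclidean algorithm:
  57 = 5*11 + 2, so a_0 = 5.
  11 = 5*2 + 1, so a_1 = 5.
  2 = 2*1 + 0, so a_2 = 2.
so x = [5; 5, 2].
Convergents (p_i = a_i*p_{i-1} + p_{i-2}, q_i = a_i*q_{i-1} + q_{i-2} with p_{-2}=0, p_{-1}=1, q_{-2}=1, q_{-1}=0), until the denominator exceeds 6:
  i=0: a_0=5, p_0 = 5*1 + 0 = 5, q_0 = 5*0 + 1 = 1.
  i=1: a_1=5, p_1 = 5*5 + 1 = 26, q_1 = 5*1 + 0 = 5.
  i=2: a_2=2, p_2 = 2*26 + 5 = 57, q_2 = 2*5 + 1 = 11.
q_2 = 11 > 6, so the last convergent with denominator <= 6 is p_1/q_1 = 26/5.
The closest fraction with denominator <= 6 is either p_1/q_1 or the intermediate fraction (k*p_1 + p_0)/(k*q_1 + q_0) with the largest k >= 1 whose denominator stays <= 6; these approach x as k grows, and every other convergent or intermediate fraction in range is farther away.
Largest k: floor((6 - q_0)/q_1) = floor((6 - 1)/5) = 1.
That gives (1*26 + 5)/(1*5 + 1) = 31/6.
Compare the errors: |x - 26/5| = |57*5 - 26*11|/(11*5) = 1/55, and |x - 31/6| = |57*6 - 31*11|/(11*6) = 1/66.
Cross-multiplying, 1*55 = 55 < 66 = 1*66, so 1/66 is smaller: the intermediate fraction 31/6 is closer to x than 26/5.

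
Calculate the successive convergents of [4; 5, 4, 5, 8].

4/1, 21/5, 88/21, 461/110, 3776/901

Using the convergent recurrence p_i = a_i*p_{i-1} + p_{i-2}, q_i = a_i*q_{i-1} + q_{i-2} with p_{-2}=0, p_{-1}=1, q_{-2}=1, q_{-1}=0:
  i=0: a_0=4, p_0 = 4*1 + 0 = 4, q_0 = 4*0 + 1 = 1.
  i=1: a_1=5, p_1 = 5*4 + 1 = 21, q_1 = 5*1 + 0 = 5.
  i=2: a_2=4, p_2 = 4*21 + 4 = 88, q_2 = 4*5 + 1 = 21.
  i=3: a_3=5, p_3 = 5*88 + 21 = 461, q_3 = 5*21 + 5 = 110.
  i=4: a_4=8, p_4 = 8*461 + 88 = 3776, q_4 = 8*110 + 21 = 901.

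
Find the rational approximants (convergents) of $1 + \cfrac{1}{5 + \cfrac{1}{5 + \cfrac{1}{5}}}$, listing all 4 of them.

Using the convergent recurrence p_i = a_i*p_{i-1} + p_{i-2}, q_i = a_i*q_{i-1} + q_{i-2} with p_{-2}=0, p_{-1}=1, q_{-2}=1, q_{-1}=0:
  i=0: a_0=1, p_0 = 1*1 + 0 = 1, q_0 = 1*0 + 1 = 1.
  i=1: a_1=5, p_1 = 5*1 + 1 = 6, q_1 = 5*1 + 0 = 5.
  i=2: a_2=5, p_2 = 5*6 + 1 = 31, q_2 = 5*5 + 1 = 26.
  i=3: a_3=5, p_3 = 5*31 + 6 = 161, q_3 = 5*26 + 5 = 135.

1/1, 6/5, 31/26, 161/135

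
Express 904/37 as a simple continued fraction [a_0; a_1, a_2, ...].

[24; 2, 3, 5]

Run the Euclidean algorithm on 904 and 37; the successive quotients are the partial quotients a_0, a_1, ... (each step inverts the fractional part left over by the previous one):
  904 = 24*37 + 16, so a_0 = 24.
  37 = 2*16 + 5, so a_1 = 2.
  16 = 3*5 + 1, so a_2 = 3.
  5 = 5*1 + 0, so a_3 = 5.
The remainder reaches 0 after 4 divisions, so the expansion has 4 partial quotients, read off in order.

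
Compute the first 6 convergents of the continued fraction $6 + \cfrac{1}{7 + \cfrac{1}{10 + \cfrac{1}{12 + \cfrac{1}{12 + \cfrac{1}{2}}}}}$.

6/1, 43/7, 436/71, 5275/859, 63736/10379, 132747/21617

Using the convergent recurrence p_i = a_i*p_{i-1} + p_{i-2}, q_i = a_i*q_{i-1} + q_{i-2} with p_{-2}=0, p_{-1}=1, q_{-2}=1, q_{-1}=0:
  i=0: a_0=6, p_0 = 6*1 + 0 = 6, q_0 = 6*0 + 1 = 1.
  i=1: a_1=7, p_1 = 7*6 + 1 = 43, q_1 = 7*1 + 0 = 7.
  i=2: a_2=10, p_2 = 10*43 + 6 = 436, q_2 = 10*7 + 1 = 71.
  i=3: a_3=12, p_3 = 12*436 + 43 = 5275, q_3 = 12*71 + 7 = 859.
  i=4: a_4=12, p_4 = 12*5275 + 436 = 63736, q_4 = 12*859 + 71 = 10379.
  i=5: a_5=2, p_5 = 2*63736 + 5275 = 132747, q_5 = 2*10379 + 859 = 21617.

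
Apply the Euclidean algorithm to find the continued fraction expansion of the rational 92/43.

Run the Euclidean algorithm on 92 and 43; the successive quotients are the partial quotients a_0, a_1, ... (each step inverts the fractional part left over by the previous one):
  92 = 2*43 + 6, so a_0 = 2.
  43 = 7*6 + 1, so a_1 = 7.
  6 = 6*1 + 0, so a_2 = 6.
The remainder reaches 0 after 3 divisions, so the expansion has 3 partial quotients, read off in order.

[2; 7, 6]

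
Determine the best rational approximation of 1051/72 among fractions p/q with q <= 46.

Expand x = 1051/72 as a continued fraction with the Euclidean algorithm:
  1051 = 14*72 + 43, so a_0 = 14.
  72 = 1*43 + 29, so a_1 = 1.
  43 = 1*29 + 14, so a_2 = 1.
  29 = 2*14 + 1, so a_3 = 2.
  14 = 14*1 + 0, so a_4 = 14.
so x = [14; 1, 1, 2, 14].
Convergents (p_i = a_i*p_{i-1} + p_{i-2}, q_i = a_i*q_{i-1} + q_{i-2} with p_{-2}=0, p_{-1}=1, q_{-2}=1, q_{-1}=0), until the denominator exceeds 46:
  i=0: a_0=14, p_0 = 14*1 + 0 = 14, q_0 = 14*0 + 1 = 1.
  i=1: a_1=1, p_1 = 1*14 + 1 = 15, q_1 = 1*1 + 0 = 1.
  i=2: a_2=1, p_2 = 1*15 + 14 = 29, q_2 = 1*1 + 1 = 2.
  i=3: a_3=2, p_3 = 2*29 + 15 = 73, q_3 = 2*2 + 1 = 5.
  i=4: a_4=14, p_4 = 14*73 + 29 = 1051, q_4 = 14*5 + 2 = 72.
q_4 = 72 > 46, so the last convergent with denominator <= 46 is p_3/q_3 = 73/5.
The closest fraction with denominator <= 46 is either p_3/q_3 or the intermediate fraction (k*p_3 + p_2)/(k*q_3 + q_2) with the largest k >= 1 whose denominator stays <= 46; these approach x as k grows, and every other convergent or intermediate fraction in range is farther away.
Largest k: floor((46 - q_2)/q_3) = floor((46 - 2)/5) = 8.
That gives (8*73 + 29)/(8*5 + 2) = 613/42.
Compare the errors: |x - 73/5| = |1051*5 - 73*72|/(72*5) = 1/360, and |x - 613/42| = |1051*42 - 613*72|/(72*42) = 6/3024.
Cross-multiplying, 6*360 = 2160 < 3024 = 1*3024, so 6/3024 is smaller: the intermediate fraction 613/42 is closer to x than 73/5.

613/42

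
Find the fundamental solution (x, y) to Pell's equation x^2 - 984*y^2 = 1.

(x, y) = (88805, 2831)

First expand sqrt(984) as a continued fraction. With x_i = (sqrt(984) + m_i)/d_i and (m_0, d_0) = (0, 1): a_0 = floor(sqrt(984)) = 31, since 31^2 = 961 <= 984 < 1024 = 32^2.
Iterate m_{i+1} = d_i*a_i - m_i, d_{i+1} = (984 - m_{i+1}^2)/d_i, a_{i+1} = floor((a_0 + m_{i+1})/d_{i+1}):
  m_1 = 1*31 - 0 = 31, d_1 = (984 - 31^2)/1 = 23/1 = 23, a_1 = floor((31 + 31)/23) = 2.
  m_2 = 23*2 - 31 = 15, d_2 = (984 - 15^2)/23 = 759/23 = 33, a_2 = floor((31 + 15)/33) = 1.
  m_3 = 33*1 - 15 = 18, d_3 = (984 - 18^2)/33 = 660/33 = 20, a_3 = floor((31 + 18)/20) = 2.
  m_4 = 20*2 - 18 = 22, d_4 = (984 - 22^2)/20 = 500/20 = 25, a_4 = floor((31 + 22)/25) = 2.
  m_5 = 25*2 - 22 = 28, d_5 = (984 - 28^2)/25 = 200/25 = 8, a_5 = floor((31 + 28)/8) = 7.
  m_6 = 8*7 - 28 = 28, d_6 = (984 - 28^2)/8 = 200/8 = 25, a_6 = floor((31 + 28)/25) = 2.
  m_7 = 25*2 - 28 = 22, d_7 = (984 - 22^2)/25 = 500/25 = 20, a_7 = floor((31 + 22)/20) = 2.
  m_8 = 20*2 - 22 = 18, d_8 = (984 - 18^2)/20 = 660/20 = 33, a_8 = floor((31 + 18)/33) = 1.
  m_9 = 33*1 - 18 = 15, d_9 = (984 - 15^2)/33 = 759/33 = 23, a_9 = floor((31 + 15)/23) = 2.
  m_10 = 23*2 - 15 = 31, d_10 = (984 - 31^2)/23 = 23/23 = 1, a_10 = floor((31 + 31)/1) = 62.
  m_11 = 1*62 - 31 = 31, d_11 = (984 - 31^2)/1 = 23/1 = 23: (m_11, d_11) = (m_1, d_1) = (31, 23), so from here the quotients repeat a_1, ..., a_10; the period length is 10.
So sqrt(984) = [31; (2, 1, 2, 2, 7, 2, 2, 1, 2, 62)] with period length k = 10.
k is even, so the fundamental solution of x^2 - 984y^2 = 1 is (p_{k-1}, q_{k-1}) = (p_9, q_9); compute convergents through index 9.
Convergents (p_i = a_i*p_{i-1} + p_{i-2}, q_i = a_i*q_{i-1} + q_{i-2} with p_{-2}=0, p_{-1}=1, q_{-2}=1, q_{-1}=0):
  i=0: a_0=31, p_0 = 31*1 + 0 = 31, q_0 = 31*0 + 1 = 1.
  i=1: a_1=2, p_1 = 2*31 + 1 = 63, q_1 = 2*1 + 0 = 2.
  i=2: a_2=1, p_2 = 1*63 + 31 = 94, q_2 = 1*2 + 1 = 3.
  i=3: a_3=2, p_3 = 2*94 + 63 = 251, q_3 = 2*3 + 2 = 8.
  i=4: a_4=2, p_4 = 2*251 + 94 = 596, q_4 = 2*8 + 3 = 19.
  i=5: a_5=7, p_5 = 7*596 + 251 = 4423, q_5 = 7*19 + 8 = 141.
  i=6: a_6=2, p_6 = 2*4423 + 596 = 9442, q_6 = 2*141 + 19 = 301.
  i=7: a_7=2, p_7 = 2*9442 + 4423 = 23307, q_7 = 2*301 + 141 = 743.
  i=8: a_8=1, p_8 = 1*23307 + 9442 = 32749, q_8 = 1*743 + 301 = 1044.
  i=9: a_9=2, p_9 = 2*32749 + 23307 = 88805, q_9 = 2*1044 + 743 = 2831.
Check: 88805^2 - 984*2831^2 = 7886328025 - 7886328024 = 1, so (x, y) = (88805, 2831) solves the equation, and by the theorem it is the least positive solution.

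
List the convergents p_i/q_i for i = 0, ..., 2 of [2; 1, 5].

Using the convergent recurrence p_i = a_i*p_{i-1} + p_{i-2}, q_i = a_i*q_{i-1} + q_{i-2} with p_{-2}=0, p_{-1}=1, q_{-2}=1, q_{-1}=0:
  i=0: a_0=2, p_0 = 2*1 + 0 = 2, q_0 = 2*0 + 1 = 1.
  i=1: a_1=1, p_1 = 1*2 + 1 = 3, q_1 = 1*1 + 0 = 1.
  i=2: a_2=5, p_2 = 5*3 + 2 = 17, q_2 = 5*1 + 1 = 6.

2/1, 3/1, 17/6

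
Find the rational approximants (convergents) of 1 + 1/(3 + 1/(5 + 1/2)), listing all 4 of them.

1/1, 4/3, 21/16, 46/35

Using the convergent recurrence p_i = a_i*p_{i-1} + p_{i-2}, q_i = a_i*q_{i-1} + q_{i-2} with p_{-2}=0, p_{-1}=1, q_{-2}=1, q_{-1}=0:
  i=0: a_0=1, p_0 = 1*1 + 0 = 1, q_0 = 1*0 + 1 = 1.
  i=1: a_1=3, p_1 = 3*1 + 1 = 4, q_1 = 3*1 + 0 = 3.
  i=2: a_2=5, p_2 = 5*4 + 1 = 21, q_2 = 5*3 + 1 = 16.
  i=3: a_3=2, p_3 = 2*21 + 4 = 46, q_3 = 2*16 + 3 = 35.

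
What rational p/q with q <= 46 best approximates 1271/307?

178/43

Expand x = 1271/307 as a continued fraction with the Euclidean algorithm:
  1271 = 4*307 + 43, so a_0 = 4.
  307 = 7*43 + 6, so a_1 = 7.
  43 = 7*6 + 1, so a_2 = 7.
  6 = 6*1 + 0, so a_3 = 6.
so x = [4; 7, 7, 6].
Convergents (p_i = a_i*p_{i-1} + p_{i-2}, q_i = a_i*q_{i-1} + q_{i-2} with p_{-2}=0, p_{-1}=1, q_{-2}=1, q_{-1}=0), until the denominator exceeds 46:
  i=0: a_0=4, p_0 = 4*1 + 0 = 4, q_0 = 4*0 + 1 = 1.
  i=1: a_1=7, p_1 = 7*4 + 1 = 29, q_1 = 7*1 + 0 = 7.
  i=2: a_2=7, p_2 = 7*29 + 4 = 207, q_2 = 7*7 + 1 = 50.
q_2 = 50 > 46, so the last convergent with denominator <= 46 is p_1/q_1 = 29/7.
The closest fraction with denominator <= 46 is either p_1/q_1 or the intermediate fraction (k*p_1 + p_0)/(k*q_1 + q_0) with the largest k >= 1 whose denominator stays <= 46; these approach x as k grows, and every other convergent or intermediate fraction in range is farther away.
Largest k: floor((46 - q_0)/q_1) = floor((46 - 1)/7) = 6.
That gives (6*29 + 4)/(6*7 + 1) = 178/43.
Compare the errors: |x - 29/7| = |1271*7 - 29*307|/(307*7) = 6/2149, and |x - 178/43| = |1271*43 - 178*307|/(307*43) = 7/13201.
Cross-multiplying, 7*2149 = 15043 < 79206 = 6*13201, so 7/13201 is smaller: the intermediate fraction 178/43 is closer to x than 29/7.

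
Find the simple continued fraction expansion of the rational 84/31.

[2; 1, 2, 2, 4]

Run the Euclidean algorithm on 84 and 31; the successive quotients are the partial quotients a_0, a_1, ... (each step inverts the fractional part left over by the previous one):
  84 = 2*31 + 22, so a_0 = 2.
  31 = 1*22 + 9, so a_1 = 1.
  22 = 2*9 + 4, so a_2 = 2.
  9 = 2*4 + 1, so a_3 = 2.
  4 = 4*1 + 0, so a_4 = 4.
The remainder reaches 0 after 5 divisions, so the expansion has 5 partial quotients, read off in order.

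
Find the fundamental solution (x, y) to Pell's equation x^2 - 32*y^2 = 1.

(x, y) = (17, 3)

First expand sqrt(32) as a continued fraction. With x_i = (sqrt(32) + m_i)/d_i and (m_0, d_0) = (0, 1): a_0 = floor(sqrt(32)) = 5, since 5^2 = 25 <= 32 < 36 = 6^2.
Iterate m_{i+1} = d_i*a_i - m_i, d_{i+1} = (32 - m_{i+1}^2)/d_i, a_{i+1} = floor((a_0 + m_{i+1})/d_{i+1}):
  m_1 = 1*5 - 0 = 5, d_1 = (32 - 5^2)/1 = 7/1 = 7, a_1 = floor((5 + 5)/7) = 1.
  m_2 = 7*1 - 5 = 2, d_2 = (32 - 2^2)/7 = 28/7 = 4, a_2 = floor((5 + 2)/4) = 1.
  m_3 = 4*1 - 2 = 2, d_3 = (32 - 2^2)/4 = 28/4 = 7, a_3 = floor((5 + 2)/7) = 1.
  m_4 = 7*1 - 2 = 5, d_4 = (32 - 5^2)/7 = 7/7 = 1, a_4 = floor((5 + 5)/1) = 10.
  m_5 = 1*10 - 5 = 5, d_5 = (32 - 5^2)/1 = 7/1 = 7: (m_5, d_5) = (m_1, d_1) = (5, 7), so from here the quotients repeat a_1, ..., a_4; the period length is 4.
So sqrt(32) = [5; (1, 1, 1, 10)] with period length k = 4.
k is even, so the fundamental solution of x^2 - 32y^2 = 1 is (p_{k-1}, q_{k-1}) = (p_3, q_3); compute convergents through index 3.
Convergents (p_i = a_i*p_{i-1} + p_{i-2}, q_i = a_i*q_{i-1} + q_{i-2} with p_{-2}=0, p_{-1}=1, q_{-2}=1, q_{-1}=0):
  i=0: a_0=5, p_0 = 5*1 + 0 = 5, q_0 = 5*0 + 1 = 1.
  i=1: a_1=1, p_1 = 1*5 + 1 = 6, q_1 = 1*1 + 0 = 1.
  i=2: a_2=1, p_2 = 1*6 + 5 = 11, q_2 = 1*1 + 1 = 2.
  i=3: a_3=1, p_3 = 1*11 + 6 = 17, q_3 = 1*2 + 1 = 3.
Check: 17^2 - 32*3^2 = 289 - 288 = 1, so (x, y) = (17, 3) solves the equation, and by the theorem it is the least positive solution.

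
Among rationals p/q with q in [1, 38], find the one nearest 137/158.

Expand x = 137/158 as a continued fraction with the Euclidean algorithm:
  137 = 0*158 + 137, so a_0 = 0.
  158 = 1*137 + 21, so a_1 = 1.
  137 = 6*21 + 11, so a_2 = 6.
  21 = 1*11 + 10, so a_3 = 1.
  11 = 1*10 + 1, so a_4 = 1.
  10 = 10*1 + 0, so a_5 = 10.
so x = [0; 1, 6, 1, 1, 10].
Convergents (p_i = a_i*p_{i-1} + p_{i-2}, q_i = a_i*q_{i-1} + q_{i-2} with p_{-2}=0, p_{-1}=1, q_{-2}=1, q_{-1}=0), until the denominator exceeds 38:
  i=0: a_0=0, p_0 = 0*1 + 0 = 0, q_0 = 0*0 + 1 = 1.
  i=1: a_1=1, p_1 = 1*0 + 1 = 1, q_1 = 1*1 + 0 = 1.
  i=2: a_2=6, p_2 = 6*1 + 0 = 6, q_2 = 6*1 + 1 = 7.
  i=3: a_3=1, p_3 = 1*6 + 1 = 7, q_3 = 1*7 + 1 = 8.
  i=4: a_4=1, p_4 = 1*7 + 6 = 13, q_4 = 1*8 + 7 = 15.
  i=5: a_5=10, p_5 = 10*13 + 7 = 137, q_5 = 10*15 + 8 = 158.
q_5 = 158 > 38, so the last convergent with denominator <= 38 is p_4/q_4 = 13/15.
The closest fraction with denominator <= 38 is either p_4/q_4 or the intermediate fraction (k*p_4 + p_3)/(k*q_4 + q_3) with the largest k >= 1 whose denominator stays <= 38; these approach x as k grows, and every other convergent or intermediate fraction in range is farther away.
Largest k: floor((38 - q_3)/q_4) = floor((38 - 8)/15) = 2.
That gives (2*13 + 7)/(2*15 + 8) = 33/38.
Compare the errors: |x - 13/15| = |137*15 - 13*158|/(158*15) = 1/2370, and |x - 33/38| = |137*38 - 33*158|/(158*38) = 8/6004.
Cross-multiplying, 1*6004 = 6004 < 18960 = 8*2370, so 1/2370 is smaller: the convergent 13/15 is closer to x than 33/38.

13/15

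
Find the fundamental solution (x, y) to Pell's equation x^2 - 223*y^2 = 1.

First expand sqrt(223) as a continued fraction. With x_i = (sqrt(223) + m_i)/d_i and (m_0, d_0) = (0, 1): a_0 = floor(sqrt(223)) = 14, since 14^2 = 196 <= 223 < 225 = 15^2.
Iterate m_{i+1} = d_i*a_i - m_i, d_{i+1} = (223 - m_{i+1}^2)/d_i, a_{i+1} = floor((a_0 + m_{i+1})/d_{i+1}):
  m_1 = 1*14 - 0 = 14, d_1 = (223 - 14^2)/1 = 27/1 = 27, a_1 = floor((14 + 14)/27) = 1.
  m_2 = 27*1 - 14 = 13, d_2 = (223 - 13^2)/27 = 54/27 = 2, a_2 = floor((14 + 13)/2) = 13.
  m_3 = 2*13 - 13 = 13, d_3 = (223 - 13^2)/2 = 54/2 = 27, a_3 = floor((14 + 13)/27) = 1.
  m_4 = 27*1 - 13 = 14, d_4 = (223 - 14^2)/27 = 27/27 = 1, a_4 = floor((14 + 14)/1) = 28.
  m_5 = 1*28 - 14 = 14, d_5 = (223 - 14^2)/1 = 27/1 = 27: (m_5, d_5) = (m_1, d_1) = (14, 27), so from here the quotients repeat a_1, ..., a_4; the period length is 4.
So sqrt(223) = [14; (1, 13, 1, 28)] with period length k = 4.
k is even, so the fundamental solution of x^2 - 223y^2 = 1 is (p_{k-1}, q_{k-1}) = (p_3, q_3); compute convergents through index 3.
Convergents (p_i = a_i*p_{i-1} + p_{i-2}, q_i = a_i*q_{i-1} + q_{i-2} with p_{-2}=0, p_{-1}=1, q_{-2}=1, q_{-1}=0):
  i=0: a_0=14, p_0 = 14*1 + 0 = 14, q_0 = 14*0 + 1 = 1.
  i=1: a_1=1, p_1 = 1*14 + 1 = 15, q_1 = 1*1 + 0 = 1.
  i=2: a_2=13, p_2 = 13*15 + 14 = 209, q_2 = 13*1 + 1 = 14.
  i=3: a_3=1, p_3 = 1*209 + 15 = 224, q_3 = 1*14 + 1 = 15.
Check: 224^2 - 223*15^2 = 50176 - 50175 = 1, so (x, y) = (224, 15) solves the equation, and by the theorem it is the least positive solution.

(x, y) = (224, 15)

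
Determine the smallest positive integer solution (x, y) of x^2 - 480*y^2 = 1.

First expand sqrt(480) as a continued fraction. With x_i = (sqrt(480) + m_i)/d_i and (m_0, d_0) = (0, 1): a_0 = floor(sqrt(480)) = 21, since 21^2 = 441 <= 480 < 484 = 22^2.
Iterate m_{i+1} = d_i*a_i - m_i, d_{i+1} = (480 - m_{i+1}^2)/d_i, a_{i+1} = floor((a_0 + m_{i+1})/d_{i+1}):
  m_1 = 1*21 - 0 = 21, d_1 = (480 - 21^2)/1 = 39/1 = 39, a_1 = floor((21 + 21)/39) = 1.
  m_2 = 39*1 - 21 = 18, d_2 = (480 - 18^2)/39 = 156/39 = 4, a_2 = floor((21 + 18)/4) = 9.
  m_3 = 4*9 - 18 = 18, d_3 = (480 - 18^2)/4 = 156/4 = 39, a_3 = floor((21 + 18)/39) = 1.
  m_4 = 39*1 - 18 = 21, d_4 = (480 - 21^2)/39 = 39/39 = 1, a_4 = floor((21 + 21)/1) = 42.
  m_5 = 1*42 - 21 = 21, d_5 = (480 - 21^2)/1 = 39/1 = 39: (m_5, d_5) = (m_1, d_1) = (21, 39), so from here the quotients repeat a_1, ..., a_4; the period length is 4.
So sqrt(480) = [21; (1, 9, 1, 42)] with period length k = 4.
k is even, so the fundamental solution of x^2 - 480y^2 = 1 is (p_{k-1}, q_{k-1}) = (p_3, q_3); compute convergents through index 3.
Convergents (p_i = a_i*p_{i-1} + p_{i-2}, q_i = a_i*q_{i-1} + q_{i-2} with p_{-2}=0, p_{-1}=1, q_{-2}=1, q_{-1}=0):
  i=0: a_0=21, p_0 = 21*1 + 0 = 21, q_0 = 21*0 + 1 = 1.
  i=1: a_1=1, p_1 = 1*21 + 1 = 22, q_1 = 1*1 + 0 = 1.
  i=2: a_2=9, p_2 = 9*22 + 21 = 219, q_2 = 9*1 + 1 = 10.
  i=3: a_3=1, p_3 = 1*219 + 22 = 241, q_3 = 1*10 + 1 = 11.
Check: 241^2 - 480*11^2 = 58081 - 58080 = 1, so (x, y) = (241, 11) solves the equation, and by the theorem it is the least positive solution.

(x, y) = (241, 11)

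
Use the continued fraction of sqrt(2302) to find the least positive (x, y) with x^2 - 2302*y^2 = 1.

First expand sqrt(2302) as a continued fraction. With x_i = (sqrt(2302) + m_i)/d_i and (m_0, d_0) = (0, 1): a_0 = floor(sqrt(2302)) = 47, since 47^2 = 2209 <= 2302 < 2304 = 48^2.
Iterate m_{i+1} = d_i*a_i - m_i, d_{i+1} = (2302 - m_{i+1}^2)/d_i, a_{i+1} = floor((a_0 + m_{i+1})/d_{i+1}):
  m_1 = 1*47 - 0 = 47, d_1 = (2302 - 47^2)/1 = 93/1 = 93, a_1 = floor((47 + 47)/93) = 1.
  m_2 = 93*1 - 47 = 46, d_2 = (2302 - 46^2)/93 = 186/93 = 2, a_2 = floor((47 + 46)/2) = 46.
  m_3 = 2*46 - 46 = 46, d_3 = (2302 - 46^2)/2 = 186/2 = 93, a_3 = floor((47 + 46)/93) = 1.
  m_4 = 93*1 - 46 = 47, d_4 = (2302 - 47^2)/93 = 93/93 = 1, a_4 = floor((47 + 47)/1) = 94.
  m_5 = 1*94 - 47 = 47, d_5 = (2302 - 47^2)/1 = 93/1 = 93: (m_5, d_5) = (m_1, d_1) = (47, 93), so from here the quotients repeat a_1, ..., a_4; the period length is 4.
So sqrt(2302) = [47; (1, 46, 1, 94)] with period length k = 4.
k is even, so the fundamental solution of x^2 - 2302y^2 = 1 is (p_{k-1}, q_{k-1}) = (p_3, q_3); compute convergents through index 3.
Convergents (p_i = a_i*p_{i-1} + p_{i-2}, q_i = a_i*q_{i-1} + q_{i-2} with p_{-2}=0, p_{-1}=1, q_{-2}=1, q_{-1}=0):
  i=0: a_0=47, p_0 = 47*1 + 0 = 47, q_0 = 47*0 + 1 = 1.
  i=1: a_1=1, p_1 = 1*47 + 1 = 48, q_1 = 1*1 + 0 = 1.
  i=2: a_2=46, p_2 = 46*48 + 47 = 2255, q_2 = 46*1 + 1 = 47.
  i=3: a_3=1, p_3 = 1*2255 + 48 = 2303, q_3 = 1*47 + 1 = 48.
Check: 2303^2 - 2302*48^2 = 5303809 - 5303808 = 1, so (x, y) = (2303, 48) solves the equation, and by the theorem it is the least positive solution.

(x, y) = (2303, 48)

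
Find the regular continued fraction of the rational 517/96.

Run the Euclidean algorithm on 517 and 96; the successive quotients are the partial quotients a_0, a_1, ... (each step inverts the fractional part left over by the previous one):
  517 = 5*96 + 37, so a_0 = 5.
  96 = 2*37 + 22, so a_1 = 2.
  37 = 1*22 + 15, so a_2 = 1.
  22 = 1*15 + 7, so a_3 = 1.
  15 = 2*7 + 1, so a_4 = 2.
  7 = 7*1 + 0, so a_5 = 7.
The remainder reaches 0 after 6 divisions, so the expansion has 6 partial quotients, read off in order.

[5; 2, 1, 1, 2, 7]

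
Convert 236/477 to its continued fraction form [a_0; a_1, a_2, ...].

[0; 2, 47, 5]

Run the Euclidean algorithm on 236 and 477; the successive quotients are the partial quotients a_0, a_1, ... (each step inverts the fractional part left over by the previous one):
  236 = 0*477 + 236, so a_0 = 0.
  477 = 2*236 + 5, so a_1 = 2.
  236 = 47*5 + 1, so a_2 = 47.
  5 = 5*1 + 0, so a_3 = 5.
The remainder reaches 0 after 4 divisions, so the expansion has 4 partial quotients, read off in order.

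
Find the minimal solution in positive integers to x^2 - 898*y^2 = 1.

(x, y) = (899, 30)

First expand sqrt(898) as a continued fraction. With x_i = (sqrt(898) + m_i)/d_i and (m_0, d_0) = (0, 1): a_0 = floor(sqrt(898)) = 29, since 29^2 = 841 <= 898 < 900 = 30^2.
Iterate m_{i+1} = d_i*a_i - m_i, d_{i+1} = (898 - m_{i+1}^2)/d_i, a_{i+1} = floor((a_0 + m_{i+1})/d_{i+1}):
  m_1 = 1*29 - 0 = 29, d_1 = (898 - 29^2)/1 = 57/1 = 57, a_1 = floor((29 + 29)/57) = 1.
  m_2 = 57*1 - 29 = 28, d_2 = (898 - 28^2)/57 = 114/57 = 2, a_2 = floor((29 + 28)/2) = 28.
  m_3 = 2*28 - 28 = 28, d_3 = (898 - 28^2)/2 = 114/2 = 57, a_3 = floor((29 + 28)/57) = 1.
  m_4 = 57*1 - 28 = 29, d_4 = (898 - 29^2)/57 = 57/57 = 1, a_4 = floor((29 + 29)/1) = 58.
  m_5 = 1*58 - 29 = 29, d_5 = (898 - 29^2)/1 = 57/1 = 57: (m_5, d_5) = (m_1, d_1) = (29, 57), so from here the quotients repeat a_1, ..., a_4; the period length is 4.
So sqrt(898) = [29; (1, 28, 1, 58)] with period length k = 4.
k is even, so the fundamental solution of x^2 - 898y^2 = 1 is (p_{k-1}, q_{k-1}) = (p_3, q_3); compute convergents through index 3.
Convergents (p_i = a_i*p_{i-1} + p_{i-2}, q_i = a_i*q_{i-1} + q_{i-2} with p_{-2}=0, p_{-1}=1, q_{-2}=1, q_{-1}=0):
  i=0: a_0=29, p_0 = 29*1 + 0 = 29, q_0 = 29*0 + 1 = 1.
  i=1: a_1=1, p_1 = 1*29 + 1 = 30, q_1 = 1*1 + 0 = 1.
  i=2: a_2=28, p_2 = 28*30 + 29 = 869, q_2 = 28*1 + 1 = 29.
  i=3: a_3=1, p_3 = 1*869 + 30 = 899, q_3 = 1*29 + 1 = 30.
Check: 899^2 - 898*30^2 = 808201 - 808200 = 1, so (x, y) = (899, 30) solves the equation, and by the theorem it is the least positive solution.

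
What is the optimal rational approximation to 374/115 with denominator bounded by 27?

13/4

Expand x = 374/115 as a continued fraction with the Euclidean algorithm:
  374 = 3*115 + 29, so a_0 = 3.
  115 = 3*29 + 28, so a_1 = 3.
  29 = 1*28 + 1, so a_2 = 1.
  28 = 28*1 + 0, so a_3 = 28.
so x = [3; 3, 1, 28].
Convergents (p_i = a_i*p_{i-1} + p_{i-2}, q_i = a_i*q_{i-1} + q_{i-2} with p_{-2}=0, p_{-1}=1, q_{-2}=1, q_{-1}=0), until the denominator exceeds 27:
  i=0: a_0=3, p_0 = 3*1 + 0 = 3, q_0 = 3*0 + 1 = 1.
  i=1: a_1=3, p_1 = 3*3 + 1 = 10, q_1 = 3*1 + 0 = 3.
  i=2: a_2=1, p_2 = 1*10 + 3 = 13, q_2 = 1*3 + 1 = 4.
  i=3: a_3=28, p_3 = 28*13 + 10 = 374, q_3 = 28*4 + 3 = 115.
q_3 = 115 > 27, so the last convergent with denominator <= 27 is p_2/q_2 = 13/4.
The closest fraction with denominator <= 27 is either p_2/q_2 or the intermediate fraction (k*p_2 + p_1)/(k*q_2 + q_1) with the largest k >= 1 whose denominator stays <= 27; these approach x as k grows, and every other convergent or intermediate fraction in range is farther away.
Largest k: floor((27 - q_1)/q_2) = floor((27 - 3)/4) = 6.
That gives (6*13 + 10)/(6*4 + 3) = 88/27.
Compare the errors: |x - 13/4| = |374*4 - 13*115|/(115*4) = 1/460, and |x - 88/27| = |374*27 - 88*115|/(115*27) = 22/3105.
Cross-multiplying, 1*3105 = 3105 < 10120 = 22*460, so 1/460 is smaller: the convergent 13/4 is closer to x than 88/27.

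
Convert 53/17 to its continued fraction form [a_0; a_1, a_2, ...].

[3; 8, 2]

Run the Euclidean algorithm on 53 and 17; the successive quotients are the partial quotients a_0, a_1, ... (each step inverts the fractional part left over by the previous one):
  53 = 3*17 + 2, so a_0 = 3.
  17 = 8*2 + 1, so a_1 = 8.
  2 = 2*1 + 0, so a_2 = 2.
The remainder reaches 0 after 3 divisions, so the expansion has 3 partial quotients, read off in order.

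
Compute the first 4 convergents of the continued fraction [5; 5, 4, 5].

Using the convergent recurrence p_i = a_i*p_{i-1} + p_{i-2}, q_i = a_i*q_{i-1} + q_{i-2} with p_{-2}=0, p_{-1}=1, q_{-2}=1, q_{-1}=0:
  i=0: a_0=5, p_0 = 5*1 + 0 = 5, q_0 = 5*0 + 1 = 1.
  i=1: a_1=5, p_1 = 5*5 + 1 = 26, q_1 = 5*1 + 0 = 5.
  i=2: a_2=4, p_2 = 4*26 + 5 = 109, q_2 = 4*5 + 1 = 21.
  i=3: a_3=5, p_3 = 5*109 + 26 = 571, q_3 = 5*21 + 5 = 110.

5/1, 26/5, 109/21, 571/110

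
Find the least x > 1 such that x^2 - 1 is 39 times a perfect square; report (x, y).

First expand sqrt(39) as a continued fraction. With x_i = (sqrt(39) + m_i)/d_i and (m_0, d_0) = (0, 1): a_0 = floor(sqrt(39)) = 6, since 6^2 = 36 <= 39 < 49 = 7^2.
Iterate m_{i+1} = d_i*a_i - m_i, d_{i+1} = (39 - m_{i+1}^2)/d_i, a_{i+1} = floor((a_0 + m_{i+1})/d_{i+1}):
  m_1 = 1*6 - 0 = 6, d_1 = (39 - 6^2)/1 = 3/1 = 3, a_1 = floor((6 + 6)/3) = 4.
  m_2 = 3*4 - 6 = 6, d_2 = (39 - 6^2)/3 = 3/3 = 1, a_2 = floor((6 + 6)/1) = 12.
  m_3 = 1*12 - 6 = 6, d_3 = (39 - 6^2)/1 = 3/1 = 3: (m_3, d_3) = (m_1, d_1) = (6, 3), so from here the quotients repeat a_1, a_2; the period length is 2.
So sqrt(39) = [6; (4, 12)] with period length k = 2.
k is even, so the fundamental solution of x^2 - 39y^2 = 1 is (p_{k-1}, q_{k-1}) = (p_1, q_1); compute convergents through index 1.
Convergents (p_i = a_i*p_{i-1} + p_{i-2}, q_i = a_i*q_{i-1} + q_{i-2} with p_{-2}=0, p_{-1}=1, q_{-2}=1, q_{-1}=0):
  i=0: a_0=6, p_0 = 6*1 + 0 = 6, q_0 = 6*0 + 1 = 1.
  i=1: a_1=4, p_1 = 4*6 + 1 = 25, q_1 = 4*1 + 0 = 4.
Check: 25^2 - 39*4^2 = 625 - 624 = 1, so (x, y) = (25, 4) solves the equation, and by the theorem it is the least positive solution.

(x, y) = (25, 4)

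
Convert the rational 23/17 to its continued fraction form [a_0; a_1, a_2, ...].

Run the Euclidean algorithm on 23 and 17; the successive quotients are the partial quotients a_0, a_1, ... (each step inverts the fractional part left over by the previous one):
  23 = 1*17 + 6, so a_0 = 1.
  17 = 2*6 + 5, so a_1 = 2.
  6 = 1*5 + 1, so a_2 = 1.
  5 = 5*1 + 0, so a_3 = 5.
The remainder reaches 0 after 4 divisions, so the expansion has 4 partial quotients, read off in order.

[1; 2, 1, 5]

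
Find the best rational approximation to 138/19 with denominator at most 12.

80/11

Expand x = 138/19 as a continued fraction with the Euclidean algorithm:
  138 = 7*19 + 5, so a_0 = 7.
  19 = 3*5 + 4, so a_1 = 3.
  5 = 1*4 + 1, so a_2 = 1.
  4 = 4*1 + 0, so a_3 = 4.
so x = [7; 3, 1, 4].
Convergents (p_i = a_i*p_{i-1} + p_{i-2}, q_i = a_i*q_{i-1} + q_{i-2} with p_{-2}=0, p_{-1}=1, q_{-2}=1, q_{-1}=0), until the denominator exceeds 12:
  i=0: a_0=7, p_0 = 7*1 + 0 = 7, q_0 = 7*0 + 1 = 1.
  i=1: a_1=3, p_1 = 3*7 + 1 = 22, q_1 = 3*1 + 0 = 3.
  i=2: a_2=1, p_2 = 1*22 + 7 = 29, q_2 = 1*3 + 1 = 4.
  i=3: a_3=4, p_3 = 4*29 + 22 = 138, q_3 = 4*4 + 3 = 19.
q_3 = 19 > 12, so the last convergent with denominator <= 12 is p_2/q_2 = 29/4.
The closest fraction with denominator <= 12 is either p_2/q_2 or the intermediate fraction (k*p_2 + p_1)/(k*q_2 + q_1) with the largest k >= 1 whose denominator stays <= 12; these approach x as k grows, and every other convergent or intermediate fraction in range is farther away.
Largest k: floor((12 - q_1)/q_2) = floor((12 - 3)/4) = 2.
That gives (2*29 + 22)/(2*4 + 3) = 80/11.
Compare the errors: |x - 29/4| = |138*4 - 29*19|/(19*4) = 1/76, and |x - 80/11| = |138*11 - 80*19|/(19*11) = 2/209.
Cross-multiplying, 2*76 = 152 < 209 = 1*209, so 2/209 is smaller: the intermediate fraction 80/11 is closer to x than 29/4.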